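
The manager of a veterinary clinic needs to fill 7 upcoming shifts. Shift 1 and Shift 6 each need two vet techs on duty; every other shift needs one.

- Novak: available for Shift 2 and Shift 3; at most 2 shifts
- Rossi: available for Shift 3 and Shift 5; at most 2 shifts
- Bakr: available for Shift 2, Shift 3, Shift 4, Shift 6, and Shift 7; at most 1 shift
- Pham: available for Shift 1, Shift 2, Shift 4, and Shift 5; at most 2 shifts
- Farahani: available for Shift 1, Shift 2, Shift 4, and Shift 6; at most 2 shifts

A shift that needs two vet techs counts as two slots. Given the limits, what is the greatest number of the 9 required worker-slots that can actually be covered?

8

Total capacity across all vet techs is 2+2+1+2+2 = 9, and 9 slots are needed, so at most 9 can be filled.
Shifts {Shift 6, Shift 7} need 3 slots but only Bakr and Farahani are available for them, supplying at most 2 — so at least 1 slot must go unfilled.
An assignment achieving 8: Shift 1→Pham+Farahani, Shift 2→Novak, Shift 3→Novak, Shift 4→Pham, Shift 5→Rossi, Shift 6→Farahani, Shift 7→Bakr.
Loads: Novak 2/2, Rossi 1/2, Bakr 1/1, Pham 2/2, Farahani 2/2.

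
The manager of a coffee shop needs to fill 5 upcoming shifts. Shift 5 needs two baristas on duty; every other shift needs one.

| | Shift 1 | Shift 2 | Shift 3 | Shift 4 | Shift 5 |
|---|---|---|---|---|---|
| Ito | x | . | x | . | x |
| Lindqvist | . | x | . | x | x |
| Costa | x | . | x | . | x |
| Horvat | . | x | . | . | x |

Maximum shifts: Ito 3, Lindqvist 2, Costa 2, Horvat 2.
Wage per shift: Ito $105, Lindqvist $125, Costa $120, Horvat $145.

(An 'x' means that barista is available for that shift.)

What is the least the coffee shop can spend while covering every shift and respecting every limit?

$685

Shift 4 can only be covered by Lindqvist, so that assignment is forced.
Picking the cheapest available barista for each shift independently would cost $685, and that bound is achievable.
An optimal schedule: Shift 1→Ito, Shift 2→Lindqvist, Shift 3→Ito, Shift 4→Lindqvist, Shift 5→Ito+Costa.
Total: 105 + 125 + 105 + 125 + 105 + 120 = $685.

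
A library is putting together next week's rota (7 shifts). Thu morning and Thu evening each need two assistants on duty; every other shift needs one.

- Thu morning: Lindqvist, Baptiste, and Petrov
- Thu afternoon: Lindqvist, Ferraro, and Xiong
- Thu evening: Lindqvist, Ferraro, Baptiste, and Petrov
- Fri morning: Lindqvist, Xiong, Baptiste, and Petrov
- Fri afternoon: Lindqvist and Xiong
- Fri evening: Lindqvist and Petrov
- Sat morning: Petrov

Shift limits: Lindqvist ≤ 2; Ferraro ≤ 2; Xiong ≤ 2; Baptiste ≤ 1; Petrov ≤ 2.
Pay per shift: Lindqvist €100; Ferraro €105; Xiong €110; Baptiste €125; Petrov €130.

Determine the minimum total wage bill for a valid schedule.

€1015

Sat morning can only be covered by Petrov, so that assignment is forced.
Picking the cheapest available assistant for each shift independently would cost €960, but that ignores the shift limits.
An optimal schedule: Thu morning→Lindqvist+Baptiste, Thu afternoon→Ferraro, Thu evening→Ferraro+Petrov, Fri morning→Xiong, Fri afternoon→Xiong, Fri evening→Lindqvist, Sat morning→Petrov.
Total: 100 + 125 + 105 + 105 + 130 + 110 + 110 + 100 + 130 = €1015.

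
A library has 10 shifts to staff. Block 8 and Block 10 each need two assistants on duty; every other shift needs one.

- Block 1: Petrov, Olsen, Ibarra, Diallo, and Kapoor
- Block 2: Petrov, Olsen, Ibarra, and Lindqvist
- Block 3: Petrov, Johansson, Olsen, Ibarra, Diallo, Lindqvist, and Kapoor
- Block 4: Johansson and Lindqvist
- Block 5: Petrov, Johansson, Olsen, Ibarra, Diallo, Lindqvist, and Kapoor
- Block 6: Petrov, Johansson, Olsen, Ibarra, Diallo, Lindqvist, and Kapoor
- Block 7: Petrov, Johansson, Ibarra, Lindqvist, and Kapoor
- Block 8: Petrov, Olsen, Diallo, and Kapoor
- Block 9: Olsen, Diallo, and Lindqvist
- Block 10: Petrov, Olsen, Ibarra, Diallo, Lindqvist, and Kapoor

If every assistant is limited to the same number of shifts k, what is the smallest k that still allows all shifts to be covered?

With 7 assistants and 12 worker-slots to fill, someone must work at least ⌈12/7⌉ = 2 shifts, so k ≥ 2.
k = 2 works: Block 1→Petrov, Block 2→Petrov, Block 3→Ibarra, Block 4→Johansson, Block 5→Ibarra, Block 6→Diallo, Block 7→Johansson, Block 8→Olsen+Diallo, Block 9→Olsen, Block 10→Lindqvist+Kapoor.
Loads: Petrov 2, Johansson 2, Olsen 2, Ibarra 2, Diallo 2, Lindqvist 1, Kapoor 1 — all ≤ 2.

2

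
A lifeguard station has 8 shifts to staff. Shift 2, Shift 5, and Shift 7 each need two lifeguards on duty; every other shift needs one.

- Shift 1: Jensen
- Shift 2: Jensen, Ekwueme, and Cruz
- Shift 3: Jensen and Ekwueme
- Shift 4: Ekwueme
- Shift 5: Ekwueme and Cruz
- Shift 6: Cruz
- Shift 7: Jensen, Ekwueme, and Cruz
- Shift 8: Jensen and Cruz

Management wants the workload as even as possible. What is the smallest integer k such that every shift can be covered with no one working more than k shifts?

4

With 3 lifeguards and 11 worker-slots to fill, someone must work at least ⌈11/3⌉ = 4 shifts, so k ≥ 4.
k = 4 works: Shift 1→Jensen, Shift 2→Jensen+Ekwueme, Shift 3→Jensen, Shift 4→Ekwueme, Shift 5→Ekwueme+Cruz, Shift 6→Cruz, Shift 7→Ekwueme+Cruz, Shift 8→Jensen.
Loads: Jensen 4, Ekwueme 4, Cruz 3 — all ≤ 4.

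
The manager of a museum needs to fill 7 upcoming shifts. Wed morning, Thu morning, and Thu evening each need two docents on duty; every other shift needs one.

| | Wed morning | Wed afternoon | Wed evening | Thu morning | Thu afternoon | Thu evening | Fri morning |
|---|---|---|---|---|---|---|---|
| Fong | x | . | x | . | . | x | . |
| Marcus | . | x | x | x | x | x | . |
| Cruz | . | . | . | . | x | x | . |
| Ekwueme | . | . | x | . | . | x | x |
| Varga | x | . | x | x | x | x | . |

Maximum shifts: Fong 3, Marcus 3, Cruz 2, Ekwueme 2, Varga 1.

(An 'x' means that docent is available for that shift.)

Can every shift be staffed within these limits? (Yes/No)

Total capacity is 11 and 10 slots are needed, so capacity alone doesn't rule it out.
Shifts {Wed morning, Thu morning} need 4 worker-slots in total, but the docents available for any of those shifts (Fong, Marcus, and Varga) can supply at most 3 among them. So no valid schedule exists.

No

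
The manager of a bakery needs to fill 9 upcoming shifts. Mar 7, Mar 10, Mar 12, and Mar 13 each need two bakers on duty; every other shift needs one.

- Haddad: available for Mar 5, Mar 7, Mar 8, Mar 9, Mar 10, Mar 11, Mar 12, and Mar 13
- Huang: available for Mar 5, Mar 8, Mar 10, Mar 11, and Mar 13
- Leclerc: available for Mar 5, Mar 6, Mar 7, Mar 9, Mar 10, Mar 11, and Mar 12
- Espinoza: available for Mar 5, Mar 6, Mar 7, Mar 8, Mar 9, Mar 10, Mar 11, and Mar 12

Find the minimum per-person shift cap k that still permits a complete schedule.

With 4 bakers and 13 worker-slots to fill, someone must work at least ⌈13/4⌉ = 4 shifts, so k ≥ 4.
k = 4 works: Mar 5→Huang, Mar 6→Leclerc, Mar 7→Haddad+Leclerc, Mar 8→Haddad, Mar 9→Haddad, Mar 10→Huang+Leclerc, Mar 11→Huang, Mar 12→Leclerc+Espinoza, Mar 13→Haddad+Huang.
Loads: Haddad 4, Huang 4, Leclerc 4, Espinoza 1 — all ≤ 4.

4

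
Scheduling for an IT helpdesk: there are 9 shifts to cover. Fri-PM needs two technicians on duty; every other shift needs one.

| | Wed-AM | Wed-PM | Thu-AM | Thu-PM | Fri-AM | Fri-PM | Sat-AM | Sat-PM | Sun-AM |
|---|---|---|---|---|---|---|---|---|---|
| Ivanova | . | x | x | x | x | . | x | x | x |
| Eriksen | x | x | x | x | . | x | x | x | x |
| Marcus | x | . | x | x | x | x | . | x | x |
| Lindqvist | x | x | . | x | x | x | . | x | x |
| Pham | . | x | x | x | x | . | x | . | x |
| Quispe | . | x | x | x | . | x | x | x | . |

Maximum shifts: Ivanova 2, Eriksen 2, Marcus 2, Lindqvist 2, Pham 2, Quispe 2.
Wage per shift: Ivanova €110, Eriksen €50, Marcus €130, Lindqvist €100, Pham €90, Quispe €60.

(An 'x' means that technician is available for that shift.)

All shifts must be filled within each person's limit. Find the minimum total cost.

€820

Picking the cheapest available technician for each shift independently would cost €550, but that ignores the shift limits.
An optimal schedule: Wed-AM→Eriksen, Wed-PM→Quispe, Thu-AM→Pham, Thu-PM→Ivanova, Fri-AM→Pham, Fri-PM→Quispe+Lindqvist, Sat-AM→Eriksen, Sat-PM→Lindqvist, Sun-AM→Ivanova.
Total: 50 + 60 + 90 + 110 + 90 + 60 + 100 + 50 + 100 + 110 = €820.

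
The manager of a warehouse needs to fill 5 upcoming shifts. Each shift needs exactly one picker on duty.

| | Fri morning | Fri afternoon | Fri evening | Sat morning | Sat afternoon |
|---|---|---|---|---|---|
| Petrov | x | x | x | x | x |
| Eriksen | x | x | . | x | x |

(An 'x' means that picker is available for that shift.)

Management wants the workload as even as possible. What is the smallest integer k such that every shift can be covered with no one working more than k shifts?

With 2 pickers and 5 worker-slots to fill, someone must work at least ⌈5/2⌉ = 3 shifts, so k ≥ 3.
k = 3 works: Fri morning→Petrov, Fri afternoon→Petrov, Fri evening→Petrov, Sat morning→Eriksen, Sat afternoon→Eriksen.
Loads: Petrov 3, Eriksen 2 — all ≤ 3.

3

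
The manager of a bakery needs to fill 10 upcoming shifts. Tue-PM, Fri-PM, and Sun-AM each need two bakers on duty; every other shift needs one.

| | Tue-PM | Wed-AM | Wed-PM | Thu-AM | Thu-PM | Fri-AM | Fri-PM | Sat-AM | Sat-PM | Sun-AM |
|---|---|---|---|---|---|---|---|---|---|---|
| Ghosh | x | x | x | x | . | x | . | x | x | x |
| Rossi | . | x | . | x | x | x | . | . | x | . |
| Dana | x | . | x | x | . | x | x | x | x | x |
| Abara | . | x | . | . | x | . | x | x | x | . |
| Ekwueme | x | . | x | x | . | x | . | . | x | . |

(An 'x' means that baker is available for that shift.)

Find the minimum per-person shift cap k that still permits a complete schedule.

3

With 5 bakers and 13 worker-slots to fill, someone must work at least ⌈13/5⌉ = 3 shifts, so k ≥ 3.
k = 3 works: Tue-PM→Ghosh+Dana, Wed-AM→Ghosh, Wed-PM→Ekwueme, Thu-AM→Rossi, Thu-PM→Rossi, Fri-AM→Rossi, Fri-PM→Dana+Abara, Sat-AM→Abara, Sat-PM→Abara, Sun-AM→Ghosh+Dana.
Loads: Ghosh 3, Rossi 3, Dana 3, Abara 3, Ekwueme 1 — all ≤ 3.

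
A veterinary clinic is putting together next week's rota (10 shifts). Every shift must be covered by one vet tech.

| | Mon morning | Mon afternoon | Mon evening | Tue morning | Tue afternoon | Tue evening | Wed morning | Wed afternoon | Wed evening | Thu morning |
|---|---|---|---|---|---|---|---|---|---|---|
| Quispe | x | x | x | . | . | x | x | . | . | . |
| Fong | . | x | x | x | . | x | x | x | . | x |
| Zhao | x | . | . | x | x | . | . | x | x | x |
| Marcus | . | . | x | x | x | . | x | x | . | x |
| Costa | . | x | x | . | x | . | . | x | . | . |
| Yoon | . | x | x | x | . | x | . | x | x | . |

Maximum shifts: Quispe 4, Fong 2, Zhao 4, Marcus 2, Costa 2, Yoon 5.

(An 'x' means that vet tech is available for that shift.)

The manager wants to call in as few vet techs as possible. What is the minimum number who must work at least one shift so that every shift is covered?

3

10 slots to fill and no one can take more than 5, so at least ⌈10/5⌉ = 2 vet techs are needed.
Any 2 vet techs together have capacity at most 5+4 = 9 < 10 slots, so 2 can never suffice.
Quispe, Fong, and Zhao alone can cover everything: Mon morning→Quispe, Mon afternoon→Quispe, Mon evening→Quispe, Tue morning→Fong, Tue afternoon→Zhao, Tue evening→Quispe, Wed morning→Fong, Wed afternoon→Zhao, Wed evening→Zhao, Thu morning→Zhao.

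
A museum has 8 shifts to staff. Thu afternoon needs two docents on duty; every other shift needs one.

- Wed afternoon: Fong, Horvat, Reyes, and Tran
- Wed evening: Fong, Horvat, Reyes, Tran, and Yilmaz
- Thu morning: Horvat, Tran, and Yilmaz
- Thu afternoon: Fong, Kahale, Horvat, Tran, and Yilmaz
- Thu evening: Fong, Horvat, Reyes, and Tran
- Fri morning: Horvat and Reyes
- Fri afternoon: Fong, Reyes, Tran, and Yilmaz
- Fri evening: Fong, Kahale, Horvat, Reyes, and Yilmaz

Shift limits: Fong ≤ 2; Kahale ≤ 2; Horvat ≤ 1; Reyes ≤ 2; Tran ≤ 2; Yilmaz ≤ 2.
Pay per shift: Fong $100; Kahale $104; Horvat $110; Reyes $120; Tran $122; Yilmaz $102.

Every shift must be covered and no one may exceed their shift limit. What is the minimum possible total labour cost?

Picking the cheapest available docent for each shift independently would cost $914, but that ignores the shift limits.
An optimal schedule: Wed afternoon→Fong, Wed evening→Reyes, Thu morning→Yilmaz, Thu afternoon→Yilmaz+Kahale, Thu evening→Fong, Fri morning→Horvat, Fri afternoon→Reyes, Fri evening→Kahale.
Total: 100 + 120 + 102 + 102 + 104 + 100 + 110 + 120 + 104 = $962.

$962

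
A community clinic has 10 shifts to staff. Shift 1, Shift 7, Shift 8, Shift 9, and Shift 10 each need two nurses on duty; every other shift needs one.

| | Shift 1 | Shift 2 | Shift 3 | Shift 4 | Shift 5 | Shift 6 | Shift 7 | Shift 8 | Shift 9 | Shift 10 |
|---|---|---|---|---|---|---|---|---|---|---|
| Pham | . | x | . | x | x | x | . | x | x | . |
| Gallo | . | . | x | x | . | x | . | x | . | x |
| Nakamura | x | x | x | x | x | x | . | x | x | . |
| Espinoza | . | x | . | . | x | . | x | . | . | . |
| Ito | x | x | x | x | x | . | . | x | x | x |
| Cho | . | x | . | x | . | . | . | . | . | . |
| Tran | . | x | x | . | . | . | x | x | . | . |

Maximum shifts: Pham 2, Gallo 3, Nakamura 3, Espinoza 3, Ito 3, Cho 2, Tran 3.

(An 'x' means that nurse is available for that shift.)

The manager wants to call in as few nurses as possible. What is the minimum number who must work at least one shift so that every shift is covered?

5

15 slots to fill and no one can take more than 3, so at least ⌈15/3⌉ = 5 nurses are needed.
Gallo, Nakamura, Espinoza, Ito, and Tran alone can cover everything: Shift 1→Nakamura+Ito, Shift 2→Espinoza, Shift 3→Tran, Shift 4→Gallo, Shift 5→Espinoza, Shift 6→Gallo, Shift 7→Espinoza+Tran, Shift 8→Nakamura+Tran, Shift 9→Nakamura+Ito, Shift 10→Gallo+Ito.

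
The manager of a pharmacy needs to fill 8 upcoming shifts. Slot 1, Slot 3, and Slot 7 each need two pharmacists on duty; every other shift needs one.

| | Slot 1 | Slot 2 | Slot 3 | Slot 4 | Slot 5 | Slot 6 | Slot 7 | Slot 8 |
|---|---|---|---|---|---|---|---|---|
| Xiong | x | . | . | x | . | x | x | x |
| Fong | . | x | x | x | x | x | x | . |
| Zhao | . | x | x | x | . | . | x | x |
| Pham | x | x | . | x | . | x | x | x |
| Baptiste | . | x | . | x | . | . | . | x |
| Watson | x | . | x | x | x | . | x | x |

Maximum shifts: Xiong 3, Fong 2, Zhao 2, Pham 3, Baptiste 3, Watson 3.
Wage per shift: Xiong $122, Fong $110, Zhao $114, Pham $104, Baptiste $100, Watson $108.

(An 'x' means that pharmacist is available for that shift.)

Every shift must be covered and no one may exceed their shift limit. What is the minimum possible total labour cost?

$1156

Picking the cheapest available pharmacist for each shift independently would cost $1154, but that ignores the shift limits.
An optimal schedule: Slot 1→Pham+Watson, Slot 2→Baptiste, Slot 3→Watson+Fong, Slot 4→Baptiste, Slot 5→Watson, Slot 6→Pham, Slot 7→Pham+Fong, Slot 8→Baptiste.
Total: 104 + 108 + 100 + 108 + 110 + 100 + 108 + 104 + 104 + 110 + 100 = $1156.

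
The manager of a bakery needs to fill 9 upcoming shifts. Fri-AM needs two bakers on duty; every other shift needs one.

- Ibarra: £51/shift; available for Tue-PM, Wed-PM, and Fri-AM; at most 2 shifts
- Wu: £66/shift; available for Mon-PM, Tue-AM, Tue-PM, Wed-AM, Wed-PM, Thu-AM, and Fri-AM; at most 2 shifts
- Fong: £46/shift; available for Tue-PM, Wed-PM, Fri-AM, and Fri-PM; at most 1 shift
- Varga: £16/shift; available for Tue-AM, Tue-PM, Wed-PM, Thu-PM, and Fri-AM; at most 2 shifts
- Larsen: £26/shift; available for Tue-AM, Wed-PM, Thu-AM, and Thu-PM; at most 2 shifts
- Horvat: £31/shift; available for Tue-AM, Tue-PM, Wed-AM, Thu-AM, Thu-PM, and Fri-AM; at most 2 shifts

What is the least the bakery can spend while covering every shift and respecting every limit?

£360

Mon-PM can only be covered by Wu, so that assignment is forced.
Fri-PM can only be covered by Fong, so that assignment is forced.
Picking the cheapest available baker for each shift independently would cost £280, but that ignores the shift limits.
An optimal schedule: Mon-PM→Wu, Tue-AM→Varga, Tue-PM→Ibarra, Wed-AM→Horvat, Wed-PM→Larsen, Thu-AM→Larsen, Thu-PM→Varga, Fri-AM→Horvat+Ibarra, Fri-PM→Fong.
Total: 66 + 16 + 51 + 31 + 26 + 26 + 16 + 31 + 51 + 46 = £360.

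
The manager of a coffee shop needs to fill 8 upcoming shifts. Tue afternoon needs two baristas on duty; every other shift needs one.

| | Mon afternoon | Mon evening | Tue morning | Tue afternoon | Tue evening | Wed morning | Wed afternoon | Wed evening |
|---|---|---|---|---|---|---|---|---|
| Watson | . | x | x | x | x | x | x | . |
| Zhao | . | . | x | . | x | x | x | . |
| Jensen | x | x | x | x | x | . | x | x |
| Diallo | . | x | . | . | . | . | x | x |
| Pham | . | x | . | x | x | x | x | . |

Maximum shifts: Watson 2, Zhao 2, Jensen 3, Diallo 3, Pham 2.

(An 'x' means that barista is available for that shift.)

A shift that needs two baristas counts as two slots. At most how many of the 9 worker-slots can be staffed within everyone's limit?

9

Total capacity across all baristas is 2+2+3+3+2 = 12, and 9 slots are needed, so at most 9 can be filled.
An assignment achieving 9: Mon afternoon→Jensen, Mon evening→Diallo, Tue morning→Watson, Tue afternoon→Watson+Jensen, Tue evening→Zhao, Wed morning→Zhao, Wed afternoon→Diallo, Wed evening→Jensen.
Loads: Watson 2/2, Zhao 2/2, Jensen 3/3, Diallo 2/3, Pham 0/2.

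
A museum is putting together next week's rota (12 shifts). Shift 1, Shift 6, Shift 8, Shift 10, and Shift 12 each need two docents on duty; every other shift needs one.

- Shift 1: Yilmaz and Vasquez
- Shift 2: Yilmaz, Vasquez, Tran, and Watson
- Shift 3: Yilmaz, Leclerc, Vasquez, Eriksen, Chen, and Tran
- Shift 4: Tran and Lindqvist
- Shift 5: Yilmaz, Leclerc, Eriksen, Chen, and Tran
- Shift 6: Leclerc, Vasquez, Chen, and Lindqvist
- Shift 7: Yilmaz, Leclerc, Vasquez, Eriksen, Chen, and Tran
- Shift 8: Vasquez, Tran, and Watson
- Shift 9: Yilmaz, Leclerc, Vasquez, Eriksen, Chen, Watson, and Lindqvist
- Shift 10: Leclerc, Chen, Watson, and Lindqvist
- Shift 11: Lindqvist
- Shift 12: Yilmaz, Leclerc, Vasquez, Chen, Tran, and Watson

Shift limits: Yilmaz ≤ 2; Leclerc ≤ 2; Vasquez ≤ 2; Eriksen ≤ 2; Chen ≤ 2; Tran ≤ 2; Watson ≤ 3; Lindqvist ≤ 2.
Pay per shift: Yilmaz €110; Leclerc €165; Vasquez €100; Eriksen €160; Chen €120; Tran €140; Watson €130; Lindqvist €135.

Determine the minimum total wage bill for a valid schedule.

€2250

Shift 1 can only be covered by Yilmaz and Vasquez, so that assignment is forced.
Shift 11 can only be covered by Lindqvist, so that assignment is forced.
Picking the cheapest available docent for each shift independently would cost €1900, but that ignores the shift limits.
An optimal schedule: Shift 1→Yilmaz+Vasquez, Shift 2→Yilmaz, Shift 3→Eriksen, Shift 4→Tran, Shift 5→Leclerc, Shift 6→Leclerc+Chen, Shift 7→Eriksen, Shift 8→Vasquez+Tran, Shift 9→Watson, Shift 10→Watson+Lindqvist, Shift 11→Lindqvist, Shift 12→Chen+Watson.
Total: 110 + 100 + 110 + 160 + 140 + 165 + 165 + 120 + 160 + 100 + 140 + 130 + 130 + 135 + 135 + 120 + 130 = €2250.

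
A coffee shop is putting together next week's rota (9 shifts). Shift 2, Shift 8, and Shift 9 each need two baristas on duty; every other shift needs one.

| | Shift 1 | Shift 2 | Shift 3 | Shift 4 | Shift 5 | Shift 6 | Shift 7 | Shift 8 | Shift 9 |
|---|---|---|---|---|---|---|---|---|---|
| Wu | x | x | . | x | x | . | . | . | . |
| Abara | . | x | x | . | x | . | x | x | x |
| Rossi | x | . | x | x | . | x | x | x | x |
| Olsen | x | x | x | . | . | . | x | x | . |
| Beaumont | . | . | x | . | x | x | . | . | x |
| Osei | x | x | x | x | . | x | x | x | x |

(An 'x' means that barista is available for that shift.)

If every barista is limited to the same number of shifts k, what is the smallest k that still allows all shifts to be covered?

With 6 baristas and 12 worker-slots to fill, someone must work at least ⌈12/6⌉ = 2 shifts, so k ≥ 2.
k = 2 works: Shift 1→Rossi, Shift 2→Abara+Olsen, Shift 3→Beaumont, Shift 4→Wu, Shift 5→Wu, Shift 6→Rossi, Shift 7→Abara, Shift 8→Olsen+Osei, Shift 9→Beaumont+Osei.
Loads: Wu 2, Abara 2, Rossi 2, Olsen 2, Beaumont 2, Osei 2 — all ≤ 2.

2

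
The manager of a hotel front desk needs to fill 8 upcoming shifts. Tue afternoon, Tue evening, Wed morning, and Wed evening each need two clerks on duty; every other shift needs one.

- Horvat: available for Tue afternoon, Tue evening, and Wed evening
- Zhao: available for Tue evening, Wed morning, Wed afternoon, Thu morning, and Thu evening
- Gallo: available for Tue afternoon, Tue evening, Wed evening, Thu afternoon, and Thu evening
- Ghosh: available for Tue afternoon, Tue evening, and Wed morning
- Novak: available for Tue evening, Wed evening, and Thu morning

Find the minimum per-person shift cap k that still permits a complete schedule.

3

With 5 clerks and 12 worker-slots to fill, someone must work at least ⌈12/5⌉ = 3 shifts, so k ≥ 3.
k = 3 works: Tue afternoon→Horvat+Gallo, Tue evening→Horvat+Ghosh, Wed morning→Zhao+Ghosh, Wed afternoon→Zhao, Wed evening→Horvat+Novak, Thu morning→Zhao, Thu afternoon→Gallo, Thu evening→Gallo.
Loads: Horvat 3, Zhao 3, Gallo 3, Ghosh 2, Novak 1 — all ≤ 3.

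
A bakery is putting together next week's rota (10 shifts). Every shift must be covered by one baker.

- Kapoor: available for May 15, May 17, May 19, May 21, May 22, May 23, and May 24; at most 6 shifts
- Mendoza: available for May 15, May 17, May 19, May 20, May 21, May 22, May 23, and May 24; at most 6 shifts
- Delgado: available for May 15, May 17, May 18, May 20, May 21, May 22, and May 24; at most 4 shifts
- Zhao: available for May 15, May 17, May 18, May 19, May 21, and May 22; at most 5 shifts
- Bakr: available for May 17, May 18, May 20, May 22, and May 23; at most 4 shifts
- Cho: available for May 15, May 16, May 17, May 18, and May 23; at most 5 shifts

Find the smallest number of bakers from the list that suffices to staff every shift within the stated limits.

10 slots to fill and no one can take more than 6, so at least ⌈10/6⌉ = 2 bakers are needed.
Mendoza and Cho alone can cover everything: May 15→Mendoza, May 16→Cho, May 17→Cho, May 18→Cho, May 19→Mendoza, May 20→Mendoza, May 21→Mendoza, May 22→Mendoza, May 23→Cho, May 24→Mendoza.

2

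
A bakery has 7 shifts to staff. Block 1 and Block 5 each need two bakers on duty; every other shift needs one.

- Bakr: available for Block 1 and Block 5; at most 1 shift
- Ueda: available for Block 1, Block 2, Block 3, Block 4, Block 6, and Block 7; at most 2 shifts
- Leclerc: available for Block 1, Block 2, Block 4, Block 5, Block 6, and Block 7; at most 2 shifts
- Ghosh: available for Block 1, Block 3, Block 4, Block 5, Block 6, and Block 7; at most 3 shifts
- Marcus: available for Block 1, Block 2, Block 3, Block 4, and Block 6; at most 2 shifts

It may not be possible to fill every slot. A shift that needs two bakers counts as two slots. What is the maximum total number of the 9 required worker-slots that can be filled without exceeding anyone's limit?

9

Total capacity across all bakers is 1+2+2+3+2 = 10, and 9 slots are needed, so at most 9 can be filled.
An assignment achieving 9: Block 1→Ghosh+Marcus, Block 2→Ueda, Block 3→Ueda, Block 4→Ghosh, Block 5→Bakr+Leclerc, Block 6→Ghosh, Block 7→Leclerc.
Loads: Bakr 1/1, Ueda 2/2, Leclerc 2/2, Ghosh 3/3, Marcus 1/2.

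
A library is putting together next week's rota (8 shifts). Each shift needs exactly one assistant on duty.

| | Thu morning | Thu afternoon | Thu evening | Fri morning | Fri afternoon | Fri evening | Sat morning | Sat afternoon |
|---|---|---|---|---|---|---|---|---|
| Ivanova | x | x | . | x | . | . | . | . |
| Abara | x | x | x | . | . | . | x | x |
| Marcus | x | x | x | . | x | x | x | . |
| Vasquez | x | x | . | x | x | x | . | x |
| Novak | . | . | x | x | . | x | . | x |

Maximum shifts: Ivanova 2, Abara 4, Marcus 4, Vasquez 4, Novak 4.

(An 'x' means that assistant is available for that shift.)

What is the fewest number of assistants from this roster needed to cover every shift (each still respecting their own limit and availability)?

2

8 slots to fill and no one can take more than 4, so at least ⌈8/4⌉ = 2 assistants are needed.
Abara and Vasquez alone can cover everything: Thu morning→Abara, Thu afternoon→Abara, Thu evening→Abara, Fri morning→Vasquez, Fri afternoon→Vasquez, Fri evening→Vasquez, Sat morning→Abara, Sat afternoon→Vasquez.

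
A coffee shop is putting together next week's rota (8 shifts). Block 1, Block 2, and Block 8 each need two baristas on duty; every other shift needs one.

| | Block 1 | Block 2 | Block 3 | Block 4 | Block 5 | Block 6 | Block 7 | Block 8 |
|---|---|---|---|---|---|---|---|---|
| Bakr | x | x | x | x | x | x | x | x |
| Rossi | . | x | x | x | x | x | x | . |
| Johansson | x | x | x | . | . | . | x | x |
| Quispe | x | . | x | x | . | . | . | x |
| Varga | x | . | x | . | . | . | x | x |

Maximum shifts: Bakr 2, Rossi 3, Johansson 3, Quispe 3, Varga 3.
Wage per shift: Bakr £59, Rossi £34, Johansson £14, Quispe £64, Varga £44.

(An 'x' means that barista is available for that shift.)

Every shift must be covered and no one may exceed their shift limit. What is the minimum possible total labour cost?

Picking the cheapest available barista for each shift independently would cost £294, but that ignores the shift limits.
An optimal schedule: Block 1→Johansson+Varga, Block 2→Johansson+Rossi, Block 3→Varga, Block 4→Bakr, Block 5→Rossi, Block 6→Rossi, Block 7→Johansson, Block 8→Varga+Bakr.
Total: 14 + 44 + 14 + 34 + 44 + 59 + 34 + 34 + 14 + 44 + 59 = £394.

£394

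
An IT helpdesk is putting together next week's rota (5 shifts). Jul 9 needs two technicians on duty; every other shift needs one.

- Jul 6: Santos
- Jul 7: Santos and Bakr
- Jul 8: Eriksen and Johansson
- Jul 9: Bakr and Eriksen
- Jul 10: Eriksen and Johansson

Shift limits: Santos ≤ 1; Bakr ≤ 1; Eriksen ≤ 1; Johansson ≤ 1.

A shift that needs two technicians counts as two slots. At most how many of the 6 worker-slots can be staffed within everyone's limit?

Total capacity across all technicians is 1+1+1+1 = 4, and 6 slots are needed, so at most 4 can be filled.
An assignment achieving 4: Jul 6→Santos, Jul 7→Bakr, Jul 8→Eriksen, Jul 10→Johansson.
Loads: Santos 1/1, Bakr 1/1, Eriksen 1/1, Johansson 1/1.

4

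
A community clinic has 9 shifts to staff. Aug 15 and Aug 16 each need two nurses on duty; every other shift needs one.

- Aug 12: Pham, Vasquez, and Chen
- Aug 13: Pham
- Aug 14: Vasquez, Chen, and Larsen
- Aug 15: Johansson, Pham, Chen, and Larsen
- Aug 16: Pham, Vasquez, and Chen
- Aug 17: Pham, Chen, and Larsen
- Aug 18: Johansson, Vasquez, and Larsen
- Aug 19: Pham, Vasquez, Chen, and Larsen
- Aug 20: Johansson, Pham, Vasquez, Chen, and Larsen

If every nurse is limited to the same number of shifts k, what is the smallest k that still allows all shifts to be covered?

With 5 nurses and 11 worker-slots to fill, someone must work at least ⌈11/5⌉ = 3 shifts, so k ≥ 3.
k = 3 works: Aug 12→Pham, Aug 13→Pham, Aug 14→Vasquez, Aug 15→Johansson+Chen, Aug 16→Pham+Vasquez, Aug 17→Chen, Aug 18→Johansson, Aug 19→Vasquez, Aug 20→Johansson.
Loads: Johansson 3, Pham 3, Vasquez 3, Chen 2, Larsen 0 — all ≤ 3.

3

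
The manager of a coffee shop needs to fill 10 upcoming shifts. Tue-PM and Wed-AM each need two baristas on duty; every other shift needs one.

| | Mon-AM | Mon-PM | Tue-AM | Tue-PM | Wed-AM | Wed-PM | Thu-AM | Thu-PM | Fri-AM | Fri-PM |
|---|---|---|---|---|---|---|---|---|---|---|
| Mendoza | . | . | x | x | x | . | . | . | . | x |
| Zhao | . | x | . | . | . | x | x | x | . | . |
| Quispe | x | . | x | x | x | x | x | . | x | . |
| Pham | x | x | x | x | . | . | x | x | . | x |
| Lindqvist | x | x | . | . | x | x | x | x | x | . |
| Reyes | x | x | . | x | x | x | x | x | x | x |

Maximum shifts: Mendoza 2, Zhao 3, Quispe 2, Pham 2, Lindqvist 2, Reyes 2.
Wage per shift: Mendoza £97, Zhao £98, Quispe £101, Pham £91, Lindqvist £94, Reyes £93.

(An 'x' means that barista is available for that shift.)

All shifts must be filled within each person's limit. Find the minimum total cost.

Picking the cheapest available barista for each shift independently would cost £1103, but that ignores the shift limits.
An optimal schedule: Mon-AM→Reyes, Mon-PM→Lindqvist, Tue-AM→Pham, Tue-PM→Mendoza+Quispe, Wed-AM→Lindqvist+Mendoza, Wed-PM→Zhao, Thu-AM→Zhao, Thu-PM→Zhao, Fri-AM→Reyes, Fri-PM→Pham.
Total: 93 + 94 + 91 + 97 + 101 + 94 + 97 + 98 + 98 + 98 + 93 + 91 = £1145.

£1145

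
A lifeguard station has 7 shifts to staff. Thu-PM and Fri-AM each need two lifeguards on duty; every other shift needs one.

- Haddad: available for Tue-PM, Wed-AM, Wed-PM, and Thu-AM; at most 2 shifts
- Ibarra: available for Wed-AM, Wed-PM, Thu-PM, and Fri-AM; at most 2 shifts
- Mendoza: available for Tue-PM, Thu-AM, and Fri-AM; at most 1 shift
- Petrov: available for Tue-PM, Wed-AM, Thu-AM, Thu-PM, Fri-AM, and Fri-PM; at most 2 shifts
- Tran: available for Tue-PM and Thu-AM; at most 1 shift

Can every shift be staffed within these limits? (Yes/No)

No

Total capacity is 2+2+1+2+1 = 8 but 9 worker-slots are needed — infeasible.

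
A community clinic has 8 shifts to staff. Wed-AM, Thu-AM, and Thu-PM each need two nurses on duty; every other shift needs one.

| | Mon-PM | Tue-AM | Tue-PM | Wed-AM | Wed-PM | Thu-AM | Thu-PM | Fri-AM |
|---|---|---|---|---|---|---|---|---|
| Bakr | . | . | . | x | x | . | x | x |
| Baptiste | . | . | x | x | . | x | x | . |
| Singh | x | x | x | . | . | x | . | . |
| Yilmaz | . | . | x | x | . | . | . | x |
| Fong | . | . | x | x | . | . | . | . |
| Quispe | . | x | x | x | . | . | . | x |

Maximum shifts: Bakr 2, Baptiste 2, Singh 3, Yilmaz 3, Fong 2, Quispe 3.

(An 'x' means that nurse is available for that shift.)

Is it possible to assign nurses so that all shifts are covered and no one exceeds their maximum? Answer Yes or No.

Mon-PM can only be covered by Singh, so that assignment is forced.
Wed-PM can only be covered by Bakr, so that assignment is forced.
Thu-AM can only be covered by Baptiste and Singh, so that assignment is forced.
One valid schedule: Mon-PM→Singh, Tue-AM→Singh, Tue-PM→Yilmaz, Wed-AM→Yilmaz+Fong, Wed-PM→Bakr, Thu-AM→Baptiste+Singh, Thu-PM→Bakr+Baptiste, Fri-AM→Yilmaz.
Loads: Bakr 2/2, Baptiste 2/2, Singh 3/3, Yilmaz 3/3, Fong 1/2, Quispe 0/3 — all within limits.

Yes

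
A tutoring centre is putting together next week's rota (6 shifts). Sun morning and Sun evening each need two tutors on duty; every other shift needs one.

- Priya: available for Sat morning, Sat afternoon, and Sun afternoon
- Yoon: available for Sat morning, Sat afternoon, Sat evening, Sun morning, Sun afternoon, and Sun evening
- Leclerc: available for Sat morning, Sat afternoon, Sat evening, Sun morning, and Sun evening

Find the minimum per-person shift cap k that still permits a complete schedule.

3

With 3 tutors and 8 worker-slots to fill, someone must work at least ⌈8/3⌉ = 3 shifts, so k ≥ 3.
k = 3 works: Sat morning→Priya, Sat afternoon→Priya, Sat evening→Yoon, Sun morning→Yoon+Leclerc, Sun afternoon→Priya, Sun evening→Yoon+Leclerc.
Loads: Priya 3, Yoon 3, Leclerc 2 — all ≤ 3.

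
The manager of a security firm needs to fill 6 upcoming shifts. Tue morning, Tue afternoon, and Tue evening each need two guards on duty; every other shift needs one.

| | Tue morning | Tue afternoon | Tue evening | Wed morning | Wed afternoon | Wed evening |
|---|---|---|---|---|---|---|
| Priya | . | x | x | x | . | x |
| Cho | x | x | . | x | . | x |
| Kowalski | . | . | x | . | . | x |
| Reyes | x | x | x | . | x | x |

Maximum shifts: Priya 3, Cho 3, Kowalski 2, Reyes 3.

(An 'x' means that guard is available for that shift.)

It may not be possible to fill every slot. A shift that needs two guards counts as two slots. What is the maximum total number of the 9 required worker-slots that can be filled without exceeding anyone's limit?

Total capacity across all guards is 3+3+2+3 = 11, and 9 slots are needed, so at most 9 can be filled.
An assignment achieving 9: Tue morning→Cho+Reyes, Tue afternoon→Priya+Cho, Tue evening→Priya+Kowalski, Wed morning→Priya, Wed afternoon→Reyes, Wed evening→Cho.
Loads: Priya 3/3, Cho 3/3, Kowalski 1/2, Reyes 2/3.

9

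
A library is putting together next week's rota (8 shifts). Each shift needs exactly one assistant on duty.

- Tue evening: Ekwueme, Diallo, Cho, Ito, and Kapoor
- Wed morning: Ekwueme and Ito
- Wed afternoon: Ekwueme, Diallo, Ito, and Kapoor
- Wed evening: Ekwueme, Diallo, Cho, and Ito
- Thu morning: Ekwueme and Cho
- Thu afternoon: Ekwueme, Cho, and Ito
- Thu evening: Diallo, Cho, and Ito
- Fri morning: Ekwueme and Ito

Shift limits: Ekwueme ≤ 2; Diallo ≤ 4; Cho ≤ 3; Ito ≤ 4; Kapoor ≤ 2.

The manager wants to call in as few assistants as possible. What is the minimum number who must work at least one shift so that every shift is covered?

3

8 slots to fill and no one can take more than 4, so at least ⌈8/4⌉ = 2 assistants are needed.
No set of 2 assistants can cover every shift (each such set leaves at least one shift with no one available or exceeds a cap).
Ekwueme, Diallo, and Cho alone can cover everything: Tue evening→Diallo, Wed morning→Ekwueme, Wed afternoon→Diallo, Wed evening→Diallo, Thu morning→Cho, Thu afternoon→Cho, Thu evening→Diallo, Fri morning→Ekwueme.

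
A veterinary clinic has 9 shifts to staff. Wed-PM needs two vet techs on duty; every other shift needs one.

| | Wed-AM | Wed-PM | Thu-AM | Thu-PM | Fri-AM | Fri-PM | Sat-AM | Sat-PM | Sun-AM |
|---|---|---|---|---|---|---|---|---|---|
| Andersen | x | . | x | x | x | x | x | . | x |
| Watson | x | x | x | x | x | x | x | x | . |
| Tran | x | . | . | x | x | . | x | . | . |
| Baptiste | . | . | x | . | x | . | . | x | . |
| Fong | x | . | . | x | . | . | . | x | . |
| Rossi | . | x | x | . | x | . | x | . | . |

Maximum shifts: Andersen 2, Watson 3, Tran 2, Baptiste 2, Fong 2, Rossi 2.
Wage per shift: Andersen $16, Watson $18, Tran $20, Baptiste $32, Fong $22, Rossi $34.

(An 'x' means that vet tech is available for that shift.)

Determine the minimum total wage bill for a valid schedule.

Wed-PM can only be covered by Watson and Rossi, so that assignment is forced.
Sun-AM can only be covered by Andersen, so that assignment is forced.
Picking the cheapest available vet tech for each shift independently would cost $182, but that ignores the shift limits.
An optimal schedule: Wed-AM→Fong, Wed-PM→Watson+Rossi, Thu-AM→Watson, Thu-PM→Fong, Fri-AM→Tran, Fri-PM→Andersen, Sat-AM→Tran, Sat-PM→Watson, Sun-AM→Andersen.
Total: 22 + 18 + 34 + 18 + 22 + 20 + 16 + 20 + 18 + 16 = $204.

$204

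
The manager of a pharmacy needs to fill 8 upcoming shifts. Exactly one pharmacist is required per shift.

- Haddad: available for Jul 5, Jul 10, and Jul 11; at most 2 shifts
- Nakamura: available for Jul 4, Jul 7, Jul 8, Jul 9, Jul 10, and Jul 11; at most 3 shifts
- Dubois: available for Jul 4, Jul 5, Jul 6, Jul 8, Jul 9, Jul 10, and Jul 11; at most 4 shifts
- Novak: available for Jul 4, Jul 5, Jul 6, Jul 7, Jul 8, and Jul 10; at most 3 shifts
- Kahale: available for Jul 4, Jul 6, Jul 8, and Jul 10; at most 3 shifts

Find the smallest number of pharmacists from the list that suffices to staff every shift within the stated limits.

8 slots to fill and no one can take more than 4, so at least ⌈8/4⌉ = 2 pharmacists are needed.
Any 2 pharmacists together have capacity at most 4+3 = 7 < 8 slots, so 2 can never suffice.
Haddad, Nakamura, and Dubois alone can cover everything: Jul 4→Nakamura, Jul 5→Haddad, Jul 6→Dubois, Jul 7→Nakamura, Jul 8→Nakamura, Jul 9→Dubois, Jul 10→Haddad, Jul 11→Dubois.

3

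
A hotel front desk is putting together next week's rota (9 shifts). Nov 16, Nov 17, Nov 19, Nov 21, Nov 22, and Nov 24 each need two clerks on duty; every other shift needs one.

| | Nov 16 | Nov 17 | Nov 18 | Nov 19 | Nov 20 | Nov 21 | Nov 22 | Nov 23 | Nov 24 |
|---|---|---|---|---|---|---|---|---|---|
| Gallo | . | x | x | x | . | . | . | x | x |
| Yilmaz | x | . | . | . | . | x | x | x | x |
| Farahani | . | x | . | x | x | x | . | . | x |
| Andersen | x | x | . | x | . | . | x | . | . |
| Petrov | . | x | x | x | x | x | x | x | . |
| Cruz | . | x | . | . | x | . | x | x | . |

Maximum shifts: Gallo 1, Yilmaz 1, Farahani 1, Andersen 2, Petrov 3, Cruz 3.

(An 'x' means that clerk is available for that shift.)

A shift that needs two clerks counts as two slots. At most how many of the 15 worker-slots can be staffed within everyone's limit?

Total capacity across all clerks is 1+1+1+2+3+3 = 11, and 15 slots are needed, so at most 11 can be filled.
An assignment achieving 11: Nov 16→Yilmaz+Andersen, Nov 17→Cruz, Nov 18→Gallo, Nov 19→Andersen+Petrov, Nov 20→Farahani, Nov 21→Petrov, Nov 22→Petrov+Cruz, Nov 23→Cruz.
Loads: Gallo 1/1, Yilmaz 1/1, Farahani 1/1, Andersen 2/2, Petrov 3/3, Cruz 3/3.

11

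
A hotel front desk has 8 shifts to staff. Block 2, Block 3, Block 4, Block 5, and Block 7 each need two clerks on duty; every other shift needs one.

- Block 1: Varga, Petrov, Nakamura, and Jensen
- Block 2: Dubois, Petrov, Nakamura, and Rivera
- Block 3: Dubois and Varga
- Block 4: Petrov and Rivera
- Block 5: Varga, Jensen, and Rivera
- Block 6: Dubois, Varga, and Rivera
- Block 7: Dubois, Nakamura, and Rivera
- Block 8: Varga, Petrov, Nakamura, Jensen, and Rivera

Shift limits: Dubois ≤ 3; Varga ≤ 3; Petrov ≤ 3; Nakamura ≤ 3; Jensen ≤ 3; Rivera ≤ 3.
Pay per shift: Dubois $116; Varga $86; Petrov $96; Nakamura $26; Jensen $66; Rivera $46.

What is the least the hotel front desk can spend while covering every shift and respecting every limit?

Block 3 can only be covered by Dubois and Varga, so that assignment is forced.
Block 4 can only be covered by Petrov and Rivera, so that assignment is forced.
Picking the cheapest available clerk for each shift independently would cost $698, but that ignores the shift limits.
An optimal schedule: Block 1→Nakamura, Block 2→Nakamura+Rivera, Block 3→Varga+Dubois, Block 4→Rivera+Petrov, Block 5→Jensen+Varga, Block 6→Varga, Block 7→Nakamura+Rivera, Block 8→Jensen.
Total: 26 + 26 + 46 + 86 + 116 + 46 + 96 + 66 + 86 + 86 + 26 + 46 + 66 = $818.

$818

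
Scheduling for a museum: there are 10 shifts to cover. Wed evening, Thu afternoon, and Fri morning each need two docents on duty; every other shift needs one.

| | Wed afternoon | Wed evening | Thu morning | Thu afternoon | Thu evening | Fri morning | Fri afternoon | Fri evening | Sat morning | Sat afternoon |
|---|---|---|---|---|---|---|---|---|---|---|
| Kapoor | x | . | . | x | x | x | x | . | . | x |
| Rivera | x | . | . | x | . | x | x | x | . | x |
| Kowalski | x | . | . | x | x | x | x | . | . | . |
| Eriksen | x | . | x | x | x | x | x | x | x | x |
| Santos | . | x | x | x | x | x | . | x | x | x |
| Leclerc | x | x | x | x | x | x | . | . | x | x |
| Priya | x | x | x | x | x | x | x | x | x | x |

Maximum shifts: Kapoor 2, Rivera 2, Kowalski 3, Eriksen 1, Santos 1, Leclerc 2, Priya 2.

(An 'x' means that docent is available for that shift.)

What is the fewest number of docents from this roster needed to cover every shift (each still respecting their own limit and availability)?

13 slots to fill and no one can take more than 3, so at least ⌈13/3⌉ = 5 docents are needed.
Any 6 docents together have capacity at most 3+2+2+2+2+1 = 12 < 13 slots, so 6 can never suffice.
Kapoor, Rivera, Kowalski, Eriksen, Santos, Leclerc, and Priya alone can cover everything: Wed afternoon→Kapoor, Wed evening→Santos+Leclerc, Thu morning→Eriksen, Thu afternoon→Kowalski+Priya, Thu evening→Kowalski, Fri morning→Kowalski+Priya, Fri afternoon→Kapoor, Fri evening→Rivera, Sat morning→Leclerc, Sat afternoon→Rivera.

7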